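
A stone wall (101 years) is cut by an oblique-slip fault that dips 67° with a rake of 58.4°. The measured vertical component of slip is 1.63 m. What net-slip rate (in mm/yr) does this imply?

20.6 mm/yr

dip-slip = throw / sin(dip) = 1.63 / sin(67°) = 1.771 m
net slip = dip-slip / sin(rake) = 1.771 / sin(58.4°) = 2.079 m
rate = 2.079 m / 101 years = 0.0206 m/yr = 20.6 mm/yr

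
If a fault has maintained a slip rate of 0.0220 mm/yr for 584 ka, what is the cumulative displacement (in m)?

slip = rate × time = 0.0220 mm/yr × 584 ka = 12.8 m

12.8 m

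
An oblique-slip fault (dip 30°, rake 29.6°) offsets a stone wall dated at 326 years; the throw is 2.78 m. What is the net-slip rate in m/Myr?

34500 m/Myr

dip-slip = throw / sin(dip) = 2.78 / sin(30°) = 5.560 m
net slip = dip-slip / sin(rake) = 5.560 / sin(29.6°) = 11.26 m
rate = 11.26 m / 326 years = 0.0345 m/yr = 34500 m/Myr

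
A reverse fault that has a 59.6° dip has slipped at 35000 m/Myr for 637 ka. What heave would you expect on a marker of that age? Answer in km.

dip-slip = rate × time = 35000 m/Myr × 637 ka = 22300 m
heave = dip-slip × cos(dip) = 22300 × cos(59.6°) = 11300 m = 11.3 km

11.3 km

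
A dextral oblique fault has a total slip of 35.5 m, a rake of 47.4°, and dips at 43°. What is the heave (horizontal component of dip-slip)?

19.1 m

dip-slip = net slip × sin(rake) = 35.5 m × sin(47.4°) = 26.13 m
heave = dip-slip × cos(dip) = 26.13 × cos(43°) = 19.1 m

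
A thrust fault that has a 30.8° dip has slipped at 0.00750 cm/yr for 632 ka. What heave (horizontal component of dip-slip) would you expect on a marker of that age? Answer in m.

40.7 m

dip-slip = rate × time = 0.00750 cm/yr × 632 ka = 47.40 m
heave = dip-slip × cos(dip) = 47.40 × cos(30.8°) = 40.7 m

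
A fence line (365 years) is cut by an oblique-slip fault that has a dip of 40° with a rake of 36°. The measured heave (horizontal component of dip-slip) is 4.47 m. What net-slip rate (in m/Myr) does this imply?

dip-slip = heave / cos(dip) = 4.47 / cos(40°) = 5.835 m
net slip = dip-slip / sin(rake) = 5.835 / sin(36°) = 9.927 m
rate = 9.927 m / 365 years = 0.0272 m/yr = 27200 m/Myr

27200 m/Myr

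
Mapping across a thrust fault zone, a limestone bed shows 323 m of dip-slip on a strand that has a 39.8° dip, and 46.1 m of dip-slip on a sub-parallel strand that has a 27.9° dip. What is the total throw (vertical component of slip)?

throw_A = 323 × sin(39.8°) = 206.8 m
throw_B = 46.1 × sin(27.9°) = 21.57 m
total = 206.8 + 21.57 = 228 m

228 m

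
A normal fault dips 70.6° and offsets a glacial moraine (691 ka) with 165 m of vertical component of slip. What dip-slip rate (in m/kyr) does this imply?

0.253 m/kyr

dip-slip = throw / sin(dip) = 165 m / sin(70.6°) = 174.9 m
rate = 174.9 m / 691 ka = 0.000253 m/yr = 0.253 m/kyr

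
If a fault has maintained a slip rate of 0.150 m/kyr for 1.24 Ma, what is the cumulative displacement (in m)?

186 m

slip = rate × time = 0.150 m/kyr × 1.24 Ma = 186 m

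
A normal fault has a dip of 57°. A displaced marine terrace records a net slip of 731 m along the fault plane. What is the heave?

heave = dip-slip × cos(dip) = 731 m × cos(57°) = 398 m

398 m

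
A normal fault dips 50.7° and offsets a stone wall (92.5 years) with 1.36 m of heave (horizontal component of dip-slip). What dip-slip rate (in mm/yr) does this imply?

dip-slip = heave / cos(dip) = 1.36 m / cos(50.7°) = 2.147 m
rate = 2.147 m / 92.5 years = 0.0232 m/yr = 23.2 mm/yr

23.2 mm/yr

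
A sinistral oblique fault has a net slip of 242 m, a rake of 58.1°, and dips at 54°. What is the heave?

121 m

dip-slip = net slip × sin(rake) = 242 m × sin(58.1°) = 205.5 m
heave = dip-slip × cos(dip) = 205.5 × cos(54°) = 121 m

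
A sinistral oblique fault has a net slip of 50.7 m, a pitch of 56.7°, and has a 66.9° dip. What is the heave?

dip-slip = net slip × sin(rake) = 50.7 m × sin(56.7°) = 42.38 m
heave = dip-slip × cos(dip) = 42.38 × cos(66.9°) = 16.6 m

16.6 m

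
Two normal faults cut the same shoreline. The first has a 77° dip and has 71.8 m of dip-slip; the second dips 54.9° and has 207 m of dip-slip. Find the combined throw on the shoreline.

throw_A = 71.8 × sin(77°) = 69.96 m
throw_B = 207 × sin(54.9°) = 169.4 m
total = 69.96 + 169.4 = 239 m

239 m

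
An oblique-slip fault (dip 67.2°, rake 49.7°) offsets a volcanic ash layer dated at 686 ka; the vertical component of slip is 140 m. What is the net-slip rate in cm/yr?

dip-slip = throw / sin(dip) = 140 / sin(67.2°) = 151.9 m
net slip = dip-slip / sin(rake) = 151.9 / sin(49.7°) = 199.1 m
rate = 199.1 m / 686 ka = 0.000290 m/yr = 0.0290 cm/yr

0.0290 cm/yr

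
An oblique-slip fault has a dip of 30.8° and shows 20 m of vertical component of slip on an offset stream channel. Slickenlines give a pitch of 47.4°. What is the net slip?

dip-slip = throw / sin(dip) = 20 / sin(30.8°) = 39.06 m
net slip = dip-slip / sin(rake) = 39.06 / sin(47.4°) = 53.1 m

53.1 m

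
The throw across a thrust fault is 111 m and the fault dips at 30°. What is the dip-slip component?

dip-slip = throw / sin(dip) = 111 / sin(30°) = 222 m

222 m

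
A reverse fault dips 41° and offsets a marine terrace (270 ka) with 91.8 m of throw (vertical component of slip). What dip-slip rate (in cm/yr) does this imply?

dip-slip = throw / sin(dip) = 91.8 m / sin(41°) = 139.9 m
rate = 139.9 m / 270 ka = 0.000518 m/yr = 0.0518 cm/yr

0.0518 cm/yr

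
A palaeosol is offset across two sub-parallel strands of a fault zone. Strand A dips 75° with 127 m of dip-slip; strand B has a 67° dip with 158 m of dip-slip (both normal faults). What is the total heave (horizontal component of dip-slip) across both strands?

heave_A = 127 × cos(75°) = 32.87 m
heave_B = 158 × cos(67°) = 61.74 m
total = 32.87 + 61.74 = 94.6 m

94.6 m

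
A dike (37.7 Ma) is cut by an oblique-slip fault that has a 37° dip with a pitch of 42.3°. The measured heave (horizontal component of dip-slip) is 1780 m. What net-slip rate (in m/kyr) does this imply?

0.0878 m/kyr

dip-slip = heave / cos(dip) = 1780 / cos(37°) = 2229 m
net slip = dip-slip / sin(rake) = 2229 / sin(42.3°) = 3312 m
rate = 3312 m / 37.7 Ma = 0.0000878 m/yr = 0.0878 m/kyr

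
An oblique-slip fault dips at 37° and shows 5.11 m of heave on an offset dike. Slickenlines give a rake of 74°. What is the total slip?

dip-slip = heave / cos(dip) = 5.11 / cos(37°) = 6.398 m
net slip = dip-slip / sin(rake) = 6.398 / sin(74°) = 6.66 m

6.66 m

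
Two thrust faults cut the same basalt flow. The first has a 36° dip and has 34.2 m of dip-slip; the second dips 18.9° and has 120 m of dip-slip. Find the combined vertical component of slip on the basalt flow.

59 m

throw_A = 34.2 × sin(36°) = 20.10 m
throw_B = 120 × sin(18.9°) = 38.87 m
total = 20.10 + 38.87 = 59 m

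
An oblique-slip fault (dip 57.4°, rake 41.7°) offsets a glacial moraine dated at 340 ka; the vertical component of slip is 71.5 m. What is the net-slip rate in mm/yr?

dip-slip = throw / sin(dip) = 71.5 / sin(57.4°) = 84.87 m
net slip = dip-slip / sin(rake) = 84.87 / sin(41.7°) = 127.6 m
rate = 127.6 m / 340 ka = 0.000375 m/yr = 0.375 mm/yr

0.375 mm/yr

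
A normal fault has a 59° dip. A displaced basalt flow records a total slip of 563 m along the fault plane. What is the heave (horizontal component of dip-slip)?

290 m

heave = dip-slip × cos(dip) = 563 m × cos(59°) = 290 m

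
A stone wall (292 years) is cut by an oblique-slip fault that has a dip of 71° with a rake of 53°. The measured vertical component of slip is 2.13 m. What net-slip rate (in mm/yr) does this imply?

9.66 mm/yr

dip-slip = throw / sin(dip) = 2.13 / sin(71°) = 2.253 m
net slip = dip-slip / sin(rake) = 2.253 / sin(53°) = 2.821 m
rate = 2.821 m / 292 years = 0.00966 m/yr = 9.66 mm/yr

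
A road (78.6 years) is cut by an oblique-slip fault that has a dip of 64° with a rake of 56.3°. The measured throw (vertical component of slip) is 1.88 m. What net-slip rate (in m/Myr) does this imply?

dip-slip = throw / sin(dip) = 1.88 / sin(64°) = 2.092 m
net slip = dip-slip / sin(rake) = 2.092 / sin(56.3°) = 2.514 m
rate = 2.514 m / 78.6 years = 0.0320 m/yr = 32000 m/Myr

32000 m/Myr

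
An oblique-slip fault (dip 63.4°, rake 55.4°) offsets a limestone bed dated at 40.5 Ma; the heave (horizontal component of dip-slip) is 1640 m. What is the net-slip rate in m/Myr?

dip-slip = heave / cos(dip) = 1640 / cos(63.4°) = 3663 m
net slip = dip-slip / sin(rake) = 3663 / sin(55.4°) = 4450 m
rate = 4450 m / 40.5 Ma = 0.000110 m/yr = 110 m/Myr

110 m/Myr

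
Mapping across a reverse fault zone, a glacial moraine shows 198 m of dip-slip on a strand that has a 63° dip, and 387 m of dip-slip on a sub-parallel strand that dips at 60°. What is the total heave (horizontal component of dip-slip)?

heave_A = 198 × cos(63°) = 89.89 m
heave_B = 387 × cos(60°) = 193.5 m
total = 89.89 + 193.5 = 283 m

283 m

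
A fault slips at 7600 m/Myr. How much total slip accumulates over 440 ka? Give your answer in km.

slip = rate × time = 7600 m/Myr × 440 ka = 3340 m = 3.34 km

3.34 km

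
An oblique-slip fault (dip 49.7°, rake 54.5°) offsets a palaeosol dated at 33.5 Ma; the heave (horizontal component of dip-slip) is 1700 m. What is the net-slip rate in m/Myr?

96.4 m/Myr

dip-slip = heave / cos(dip) = 1700 / cos(49.7°) = 2628 m
net slip = dip-slip / sin(rake) = 2628 / sin(54.5°) = 3228 m
rate = 3228 m / 33.5 Ma = 0.0000964 m/yr = 96.4 m/Myr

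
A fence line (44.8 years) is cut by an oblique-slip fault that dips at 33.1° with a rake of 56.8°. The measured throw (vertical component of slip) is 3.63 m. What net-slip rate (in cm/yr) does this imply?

dip-slip = throw / sin(dip) = 3.63 / sin(33.1°) = 6.647 m
net slip = dip-slip / sin(rake) = 6.647 / sin(56.8°) = 7.944 m
rate = 7.944 m / 44.8 years = 0.177 m/yr = 17.7 cm/yr

17.7 cm/yr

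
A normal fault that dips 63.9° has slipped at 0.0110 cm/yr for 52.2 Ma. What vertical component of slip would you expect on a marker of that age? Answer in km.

dip-slip = rate × time = 0.0110 cm/yr × 52.2 Ma = 5742 m
throw = dip-slip × sin(dip) = 5742 × sin(63.9°) = 5160 m = 5.16 km

5.16 km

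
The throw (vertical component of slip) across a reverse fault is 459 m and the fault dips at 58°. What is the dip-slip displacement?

dip-slip = throw / sin(dip) = 459 / sin(58°) = 541 m

541 m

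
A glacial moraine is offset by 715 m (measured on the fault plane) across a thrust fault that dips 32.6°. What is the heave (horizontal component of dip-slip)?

heave = dip-slip × cos(dip) = 715 m × cos(32.6°) = 602 m

602 m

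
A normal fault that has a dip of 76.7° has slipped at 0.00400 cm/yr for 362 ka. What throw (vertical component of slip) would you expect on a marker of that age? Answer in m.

dip-slip = rate × time = 0.00400 cm/yr × 362 ka = 14.48 m
throw = dip-slip × sin(dip) = 14.48 × sin(76.7°) = 14.1 m

14.1 m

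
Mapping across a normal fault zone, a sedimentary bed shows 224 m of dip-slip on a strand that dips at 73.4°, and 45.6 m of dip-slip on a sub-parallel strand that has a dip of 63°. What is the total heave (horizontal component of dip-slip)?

heave_A = 224 × cos(73.4°) = 63.99 m
heave_B = 45.6 × cos(63°) = 20.70 m
total = 63.99 + 20.70 = 84.7 m

84.7 m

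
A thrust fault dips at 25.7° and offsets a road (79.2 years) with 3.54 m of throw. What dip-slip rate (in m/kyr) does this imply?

103 m/kyr

dip-slip = throw / sin(dip) = 3.54 m / sin(25.7°) = 8.163 m
rate = 8.163 m / 79.2 years = 0.103 m/yr = 103 m/kyr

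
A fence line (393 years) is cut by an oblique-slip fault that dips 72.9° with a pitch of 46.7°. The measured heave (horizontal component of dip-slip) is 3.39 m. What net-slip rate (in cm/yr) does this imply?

4.03 cm/yr

dip-slip = heave / cos(dip) = 3.39 / cos(72.9°) = 11.53 m
net slip = dip-slip / sin(rake) = 11.53 / sin(46.7°) = 15.84 m
rate = 15.84 m / 393 years = 0.0403 m/yr = 4.03 cm/yr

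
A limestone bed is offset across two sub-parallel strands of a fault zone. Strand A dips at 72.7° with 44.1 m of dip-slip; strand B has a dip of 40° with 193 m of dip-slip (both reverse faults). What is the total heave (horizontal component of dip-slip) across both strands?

161 m

heave_A = 44.1 × cos(72.7°) = 13.11 m
heave_B = 193 × cos(40°) = 147.8 m
total = 13.11 + 147.8 = 161 m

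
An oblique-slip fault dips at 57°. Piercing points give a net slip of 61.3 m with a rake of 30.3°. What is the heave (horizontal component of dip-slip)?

dip-slip = net slip × sin(rake) = 61.3 m × sin(30.3°) = 30.93 m
heave = dip-slip × cos(dip) = 30.93 × cos(57°) = 16.8 m

16.8 m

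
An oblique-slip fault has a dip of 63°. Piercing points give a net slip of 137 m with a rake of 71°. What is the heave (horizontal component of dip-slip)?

dip-slip = net slip × sin(rake) = 137 m × sin(71°) = 129.5 m
heave = dip-slip × cos(dip) = 129.5 × cos(63°) = 58.8 m

58.8 m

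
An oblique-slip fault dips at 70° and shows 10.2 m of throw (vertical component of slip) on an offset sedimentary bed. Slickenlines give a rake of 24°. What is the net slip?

dip-slip = throw / sin(dip) = 10.2 / sin(70°) = 10.85 m
net slip = dip-slip / sin(rake) = 10.85 / sin(24°) = 26.7 m

26.7 m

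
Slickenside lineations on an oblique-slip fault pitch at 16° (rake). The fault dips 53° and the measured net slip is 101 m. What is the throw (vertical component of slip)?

22.2 m

dip-slip = net slip × sin(rake) = 101 m × sin(16°) = 27.84 m
throw = dip-slip × sin(dip) = 27.84 × sin(53°) = 22.2 m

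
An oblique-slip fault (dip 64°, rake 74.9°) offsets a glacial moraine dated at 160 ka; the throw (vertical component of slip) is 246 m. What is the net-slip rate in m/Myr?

dip-slip = throw / sin(dip) = 246 / sin(64°) = 273.7 m
net slip = dip-slip / sin(rake) = 273.7 / sin(74.9°) = 283.5 m
rate = 283.5 m / 160 ka = 0.00177 m/yr = 1770 m/Myr

1770 m/Myr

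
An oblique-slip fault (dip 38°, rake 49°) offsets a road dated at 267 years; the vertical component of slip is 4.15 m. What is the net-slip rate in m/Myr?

dip-slip = throw / sin(dip) = 4.15 / sin(38°) = 6.741 m
net slip = dip-slip / sin(rake) = 6.741 / sin(49°) = 8.932 m
rate = 8.932 m / 267 years = 0.0335 m/yr = 33500 m/Myr

33500 m/Myr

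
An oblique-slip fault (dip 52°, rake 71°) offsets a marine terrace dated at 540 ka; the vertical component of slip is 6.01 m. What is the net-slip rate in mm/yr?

0.0149 mm/yr

dip-slip = throw / sin(dip) = 6.01 / sin(52°) = 7.627 m
net slip = dip-slip / sin(rake) = 7.627 / sin(71°) = 8.066 m
rate = 8.066 m / 540 ka = 0.0000149 m/yr = 0.0149 mm/yr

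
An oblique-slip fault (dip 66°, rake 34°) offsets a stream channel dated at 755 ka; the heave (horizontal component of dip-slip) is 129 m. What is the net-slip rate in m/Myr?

751 m/Myr

dip-slip = heave / cos(dip) = 129 / cos(66°) = 317.2 m
net slip = dip-slip / sin(rake) = 317.2 / sin(34°) = 567.2 m
rate = 567.2 m / 755 ka = 0.000751 m/yr = 751 m/Myr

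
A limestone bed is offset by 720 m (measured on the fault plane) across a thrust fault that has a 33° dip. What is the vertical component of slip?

throw = dip-slip × sin(dip) = 720 m × sin(33°) = 392 m

392 m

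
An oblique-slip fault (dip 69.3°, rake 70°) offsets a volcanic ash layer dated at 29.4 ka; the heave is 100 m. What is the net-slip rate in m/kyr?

dip-slip = heave / cos(dip) = 100 / cos(69.3°) = 282.9 m
net slip = dip-slip / sin(rake) = 282.9 / sin(70°) = 301.1 m
rate = 301.1 m / 29.4 ka = 0.0102 m/yr = 10.2 m/kyr

10.2 m/kyr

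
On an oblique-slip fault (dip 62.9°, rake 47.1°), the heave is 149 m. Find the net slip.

dip-slip = heave / cos(dip) = 149 / cos(62.9°) = 327.1 m
net slip = dip-slip / sin(rake) = 327.1 / sin(47.1°) = 447 m

447 m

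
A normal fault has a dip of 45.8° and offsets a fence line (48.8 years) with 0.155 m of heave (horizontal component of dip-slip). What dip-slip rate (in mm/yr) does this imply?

4.56 mm/yr

dip-slip = heave / cos(dip) = 0.155 m / cos(45.8°) = 0.2223 m
rate = 0.2223 m / 48.8 years = 0.00456 m/yr = 4.56 mm/yr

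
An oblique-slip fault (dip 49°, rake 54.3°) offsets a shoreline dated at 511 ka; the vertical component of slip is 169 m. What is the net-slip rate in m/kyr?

dip-slip = throw / sin(dip) = 169 / sin(49°) = 223.9 m
net slip = dip-slip / sin(rake) = 223.9 / sin(54.3°) = 275.7 m
rate = 275.7 m / 511 ka = 0.000540 m/yr = 0.540 m/kyr

0.540 m/kyr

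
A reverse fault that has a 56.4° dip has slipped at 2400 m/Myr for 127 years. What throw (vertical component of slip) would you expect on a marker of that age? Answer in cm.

25.4 cm

dip-slip = rate × time = 2400 m/Myr × 127 years = 0.3048 m
throw = dip-slip × sin(dip) = 0.3048 × sin(56.4°) = 0.254 m = 25.4 cm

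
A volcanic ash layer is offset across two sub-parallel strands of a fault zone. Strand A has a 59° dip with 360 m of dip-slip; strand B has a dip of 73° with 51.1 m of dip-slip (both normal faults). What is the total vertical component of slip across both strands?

357 m

throw_A = 360 × sin(59°) = 308.6 m
throw_B = 51.1 × sin(73°) = 48.87 m
total = 308.6 + 48.87 = 357 m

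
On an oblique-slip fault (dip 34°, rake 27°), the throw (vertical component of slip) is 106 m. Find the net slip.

dip-slip = throw / sin(dip) = 106 / sin(34°) = 189.6 m
net slip = dip-slip / sin(rake) = 189.6 / sin(27°) = 418 m

418 m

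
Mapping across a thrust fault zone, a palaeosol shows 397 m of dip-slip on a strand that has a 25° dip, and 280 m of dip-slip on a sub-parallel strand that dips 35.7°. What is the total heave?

heave_A = 397 × cos(25°) = 359.8 m
heave_B = 280 × cos(35.7°) = 227.4 m
total = 359.8 + 227.4 = 587 m

587 m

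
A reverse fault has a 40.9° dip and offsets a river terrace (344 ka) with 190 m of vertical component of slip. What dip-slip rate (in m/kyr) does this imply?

0.844 m/kyr

dip-slip = throw / sin(dip) = 190 m / sin(40.9°) = 290.2 m
rate = 290.2 m / 344 ka = 0.000844 m/yr = 0.844 m/kyr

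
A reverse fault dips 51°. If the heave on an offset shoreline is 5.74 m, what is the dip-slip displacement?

9.12 m

dip-slip = heave / cos(dip) = 5.74 / cos(51°) = 9.12 m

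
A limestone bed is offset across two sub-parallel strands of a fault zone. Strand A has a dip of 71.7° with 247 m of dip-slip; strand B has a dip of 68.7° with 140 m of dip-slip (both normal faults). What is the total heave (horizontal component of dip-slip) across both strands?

128 m

heave_A = 247 × cos(71.7°) = 77.56 m
heave_B = 140 × cos(68.7°) = 50.86 m
total = 77.56 + 50.86 = 128 m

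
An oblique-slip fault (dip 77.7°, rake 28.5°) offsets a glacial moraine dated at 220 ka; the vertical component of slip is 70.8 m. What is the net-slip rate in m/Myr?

690 m/Myr

dip-slip = throw / sin(dip) = 70.8 / sin(77.7°) = 72.46 m
net slip = dip-slip / sin(rake) = 72.46 / sin(28.5°) = 151.9 m
rate = 151.9 m / 220 ka = 0.000690 m/yr = 690 m/Myr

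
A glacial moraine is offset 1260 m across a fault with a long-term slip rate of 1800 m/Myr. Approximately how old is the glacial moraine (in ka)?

700 ka

age = offset / rate = 1260 m / (1800 m/Myr) = 700000 yr = 700 ka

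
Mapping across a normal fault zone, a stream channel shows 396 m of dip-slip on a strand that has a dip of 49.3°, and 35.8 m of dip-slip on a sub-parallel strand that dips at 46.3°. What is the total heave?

283 m

heave_A = 396 × cos(49.3°) = 258.2 m
heave_B = 35.8 × cos(46.3°) = 24.73 m
total = 258.2 + 24.73 = 283 m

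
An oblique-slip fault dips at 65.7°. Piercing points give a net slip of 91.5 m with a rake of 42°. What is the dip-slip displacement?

61.2 m

dip-slip = net slip × sin(rake) = 91.5 m × sin(42°) = 61.2 m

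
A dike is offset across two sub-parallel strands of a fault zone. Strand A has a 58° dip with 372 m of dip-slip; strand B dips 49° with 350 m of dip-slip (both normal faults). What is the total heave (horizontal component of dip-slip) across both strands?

427 m

heave_A = 372 × cos(58°) = 197.1 m
heave_B = 350 × cos(49°) = 229.6 m
total = 197.1 + 229.6 = 427 m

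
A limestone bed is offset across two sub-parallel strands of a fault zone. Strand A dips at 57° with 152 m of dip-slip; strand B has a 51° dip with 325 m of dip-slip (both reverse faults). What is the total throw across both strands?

380 m

throw_A = 152 × sin(57°) = 127.5 m
throw_B = 325 × sin(51°) = 252.6 m
total = 127.5 + 252.6 = 380 m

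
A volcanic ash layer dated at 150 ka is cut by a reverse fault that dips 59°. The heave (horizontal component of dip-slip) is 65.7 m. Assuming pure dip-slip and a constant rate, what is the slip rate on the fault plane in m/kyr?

0.850 m/kyr

dip-slip = heave / cos(dip) = 65.7 m / cos(59°) = 127.6 m
rate = 127.6 m / 150 ka = 0.000850 m/yr = 0.850 m/kyr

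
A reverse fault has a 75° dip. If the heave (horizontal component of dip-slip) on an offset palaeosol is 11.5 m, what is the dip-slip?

44.4 m

dip-slip = heave / cos(dip) = 11.5 / cos(75°) = 44.4 m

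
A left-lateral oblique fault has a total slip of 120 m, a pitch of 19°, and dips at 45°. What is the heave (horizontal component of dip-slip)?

27.6 m

dip-slip = net slip × sin(rake) = 120 m × sin(19°) = 39.07 m
heave = dip-slip × cos(dip) = 39.07 × cos(45°) = 27.6 m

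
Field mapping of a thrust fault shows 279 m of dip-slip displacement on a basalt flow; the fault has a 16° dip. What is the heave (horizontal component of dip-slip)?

heave = dip-slip × cos(dip) = 279 m × cos(16°) = 268 m

268 m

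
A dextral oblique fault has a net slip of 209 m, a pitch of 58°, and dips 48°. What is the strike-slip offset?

111 m

strike-slip = net slip × cos(rake) = 209 m × cos(58°) = 111 m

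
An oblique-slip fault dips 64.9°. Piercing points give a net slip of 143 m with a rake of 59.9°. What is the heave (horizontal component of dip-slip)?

52.5 m

dip-slip = net slip × sin(rake) = 143 m × sin(59.9°) = 123.7 m
heave = dip-slip × cos(dip) = 123.7 × cos(64.9°) = 52.5 m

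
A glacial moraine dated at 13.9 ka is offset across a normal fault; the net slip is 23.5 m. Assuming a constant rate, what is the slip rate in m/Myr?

1690 m/Myr

rate = 23.5 m / 13.9 ka = 0.00169 m/yr = 1690 m/Myr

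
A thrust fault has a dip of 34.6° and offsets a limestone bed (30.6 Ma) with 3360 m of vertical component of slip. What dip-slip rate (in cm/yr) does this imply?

0.0193 cm/yr

dip-slip = throw / sin(dip) = 3360 m / sin(34.6°) = 5917 m
rate = 5917 m / 30.6 Ma = 0.000193 m/yr = 0.0193 cm/yr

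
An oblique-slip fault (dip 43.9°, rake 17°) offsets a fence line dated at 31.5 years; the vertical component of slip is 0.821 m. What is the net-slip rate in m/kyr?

129 m/kyr

dip-slip = throw / sin(dip) = 0.821 / sin(43.9°) = 1.184 m
net slip = dip-slip / sin(rake) = 1.184 / sin(17°) = 4.050 m
rate = 4.050 m / 31.5 years = 0.129 m/yr = 129 m/kyr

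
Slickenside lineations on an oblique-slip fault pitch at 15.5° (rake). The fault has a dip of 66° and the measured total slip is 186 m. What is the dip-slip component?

49.7 m

dip-slip = net slip × sin(rake) = 186 m × sin(15.5°) = 49.7 m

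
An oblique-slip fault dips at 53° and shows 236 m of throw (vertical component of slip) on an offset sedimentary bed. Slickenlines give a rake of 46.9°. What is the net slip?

405 m

dip-slip = throw / sin(dip) = 236 / sin(53°) = 295.5 m
net slip = dip-slip / sin(rake) = 295.5 / sin(46.9°) = 405 m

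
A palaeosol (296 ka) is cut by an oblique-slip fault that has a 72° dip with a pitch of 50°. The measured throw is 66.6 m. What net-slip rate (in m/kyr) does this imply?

0.309 m/kyr

dip-slip = throw / sin(dip) = 66.6 / sin(72°) = 70.03 m
net slip = dip-slip / sin(rake) = 70.03 / sin(50°) = 91.41 m
rate = 91.41 m / 296 ka = 0.000309 m/yr = 0.309 m/kyr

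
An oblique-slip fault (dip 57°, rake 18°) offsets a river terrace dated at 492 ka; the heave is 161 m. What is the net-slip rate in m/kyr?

dip-slip = heave / cos(dip) = 161 / cos(57°) = 295.6 m
net slip = dip-slip / sin(rake) = 295.6 / sin(18°) = 956.6 m
rate = 956.6 m / 492 ka = 0.00194 m/yr = 1.94 m/kyr

1.94 m/kyr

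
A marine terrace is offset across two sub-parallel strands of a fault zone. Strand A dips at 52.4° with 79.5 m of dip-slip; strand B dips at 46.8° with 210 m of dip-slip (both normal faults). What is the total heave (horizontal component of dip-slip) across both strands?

heave_A = 79.5 × cos(52.4°) = 48.51 m
heave_B = 210 × cos(46.8°) = 143.8 m
total = 48.51 + 143.8 = 192 m

192 m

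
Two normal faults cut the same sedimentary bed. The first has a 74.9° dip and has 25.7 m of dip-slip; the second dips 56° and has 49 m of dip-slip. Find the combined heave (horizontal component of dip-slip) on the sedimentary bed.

34.1 m

heave_A = 25.7 × cos(74.9°) = 6.695 m
heave_B = 49 × cos(56°) = 27.40 m
total = 6.695 + 27.40 = 34.1 m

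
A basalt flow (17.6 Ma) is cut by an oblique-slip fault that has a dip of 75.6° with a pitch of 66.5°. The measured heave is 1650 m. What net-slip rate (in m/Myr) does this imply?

dip-slip = heave / cos(dip) = 1650 / cos(75.6°) = 6635 m
net slip = dip-slip / sin(rake) = 6635 / sin(66.5°) = 7235 m
rate = 7235 m / 17.6 Ma = 0.000411 m/yr = 411 m/Myr

411 m/Myr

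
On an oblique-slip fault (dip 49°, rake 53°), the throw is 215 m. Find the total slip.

dip-slip = throw / sin(dip) = 215 / sin(49°) = 284.9 m
net slip = dip-slip / sin(rake) = 284.9 / sin(53°) = 357 m

357 m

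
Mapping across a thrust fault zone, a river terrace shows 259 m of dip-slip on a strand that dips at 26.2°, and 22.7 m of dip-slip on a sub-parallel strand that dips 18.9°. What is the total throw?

122 m

throw_A = 259 × sin(26.2°) = 114.4 m
throw_B = 22.7 × sin(18.9°) = 7.353 m
total = 114.4 + 7.353 = 122 m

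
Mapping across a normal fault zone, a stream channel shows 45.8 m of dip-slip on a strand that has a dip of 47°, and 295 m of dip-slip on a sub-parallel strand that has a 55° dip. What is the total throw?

275 m

throw_A = 45.8 × sin(47°) = 33.50 m
throw_B = 295 × sin(55°) = 241.6 m
total = 33.50 + 241.6 = 275 m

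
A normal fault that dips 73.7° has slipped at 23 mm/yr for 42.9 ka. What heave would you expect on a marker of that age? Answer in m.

277 m

dip-slip = rate × time = 23 mm/yr × 42.9 ka = 986.7 m
heave = dip-slip × cos(dip) = 986.7 × cos(73.7°) = 277 m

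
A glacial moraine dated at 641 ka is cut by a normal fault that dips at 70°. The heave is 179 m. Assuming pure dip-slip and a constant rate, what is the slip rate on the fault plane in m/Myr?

816 m/Myr

dip-slip = heave / cos(dip) = 179 m / cos(70°) = 523.4 m
rate = 523.4 m / 641 ka = 0.000816 m/yr = 816 m/Myr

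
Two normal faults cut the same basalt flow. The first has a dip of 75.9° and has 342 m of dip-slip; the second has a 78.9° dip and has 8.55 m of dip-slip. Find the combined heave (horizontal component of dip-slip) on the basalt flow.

85 m

heave_A = 342 × cos(75.9°) = 83.32 m
heave_B = 8.55 × cos(78.9°) = 1.646 m
total = 83.32 + 1.646 = 85 m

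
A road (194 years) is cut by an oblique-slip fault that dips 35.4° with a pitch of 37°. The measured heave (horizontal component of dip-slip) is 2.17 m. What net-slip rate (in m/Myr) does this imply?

dip-slip = heave / cos(dip) = 2.17 / cos(35.4°) = 2.662 m
net slip = dip-slip / sin(rake) = 2.662 / sin(37°) = 4.424 m
rate = 4.424 m / 194 years = 0.0228 m/yr = 22800 m/Myr

22800 m/Myr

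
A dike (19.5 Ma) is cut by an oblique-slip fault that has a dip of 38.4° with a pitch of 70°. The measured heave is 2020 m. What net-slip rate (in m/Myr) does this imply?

dip-slip = heave / cos(dip) = 2020 / cos(38.4°) = 2578 m
net slip = dip-slip / sin(rake) = 2578 / sin(70°) = 2743 m
rate = 2743 m / 19.5 Ma = 0.000141 m/yr = 141 m/Myr

141 m/Myr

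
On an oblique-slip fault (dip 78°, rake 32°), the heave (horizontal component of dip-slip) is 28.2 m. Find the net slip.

256 m

dip-slip = heave / cos(dip) = 28.2 / cos(78°) = 135.6 m
net slip = dip-slip / sin(rake) = 135.6 / sin(32°) = 256 m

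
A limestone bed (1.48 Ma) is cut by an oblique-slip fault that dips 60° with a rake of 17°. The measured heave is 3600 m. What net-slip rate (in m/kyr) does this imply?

16.6 m/kyr

dip-slip = heave / cos(dip) = 3600 / cos(60°) = 7200 m
net slip = dip-slip / sin(rake) = 7200 / sin(17°) = 24630 m
rate = 24630 m / 1.48 Ma = 0.0166 m/yr = 16.6 m/kyr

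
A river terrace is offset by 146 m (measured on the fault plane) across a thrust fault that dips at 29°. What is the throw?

throw = dip-slip × sin(dip) = 146 m × sin(29°) = 70.8 m

70.8 m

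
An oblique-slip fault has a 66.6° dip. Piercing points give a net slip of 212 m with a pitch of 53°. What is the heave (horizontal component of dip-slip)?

67.2 m

dip-slip = net slip × sin(rake) = 212 m × sin(53°) = 169.3 m
heave = dip-slip × cos(dip) = 169.3 × cos(66.6°) = 67.2 m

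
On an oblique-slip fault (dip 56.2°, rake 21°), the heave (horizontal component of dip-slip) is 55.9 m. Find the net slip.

280 m

dip-slip = heave / cos(dip) = 55.9 / cos(56.2°) = 100.5 m
net slip = dip-slip / sin(rake) = 100.5 / sin(21°) = 280 m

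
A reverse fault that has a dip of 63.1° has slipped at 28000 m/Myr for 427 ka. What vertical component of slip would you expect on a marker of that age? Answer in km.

10.7 km

dip-slip = rate × time = 28000 m/Myr × 427 ka = 11960 m
throw = dip-slip × sin(dip) = 11960 × sin(63.1°) = 10700 m = 10.7 km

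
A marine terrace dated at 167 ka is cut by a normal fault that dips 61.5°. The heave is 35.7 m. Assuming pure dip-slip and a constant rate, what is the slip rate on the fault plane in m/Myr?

dip-slip = heave / cos(dip) = 35.7 m / cos(61.5°) = 74.82 m
rate = 74.82 m / 167 ka = 0.000448 m/yr = 448 m/Myr

448 m/Myr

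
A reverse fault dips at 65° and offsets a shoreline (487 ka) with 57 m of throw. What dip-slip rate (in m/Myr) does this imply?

dip-slip = throw / sin(dip) = 57 m / sin(65°) = 62.89 m
rate = 62.89 m / 487 ka = 0.000129 m/yr = 129 m/Myr

129 m/Myr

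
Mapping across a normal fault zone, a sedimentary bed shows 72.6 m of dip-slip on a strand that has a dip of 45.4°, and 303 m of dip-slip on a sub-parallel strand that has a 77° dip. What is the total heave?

heave_A = 72.6 × cos(45.4°) = 50.98 m
heave_B = 303 × cos(77°) = 68.16 m
total = 50.98 + 68.16 = 119 m

119 m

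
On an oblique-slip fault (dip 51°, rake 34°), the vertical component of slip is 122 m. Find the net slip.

281 m

dip-slip = throw / sin(dip) = 122 / sin(51°) = 157 m
net slip = dip-slip / sin(rake) = 157 / sin(34°) = 281 m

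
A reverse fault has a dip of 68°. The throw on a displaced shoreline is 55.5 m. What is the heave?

22.4 m

heave = throw / tan(dip) = 55.5 / tan(68°) = 22.4 m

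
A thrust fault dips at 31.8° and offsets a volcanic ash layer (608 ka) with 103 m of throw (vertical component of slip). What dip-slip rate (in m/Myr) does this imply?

321 m/Myr

dip-slip = throw / sin(dip) = 103 m / sin(31.8°) = 195.5 m
rate = 195.5 m / 608 ka = 0.000321 m/yr = 321 m/Myr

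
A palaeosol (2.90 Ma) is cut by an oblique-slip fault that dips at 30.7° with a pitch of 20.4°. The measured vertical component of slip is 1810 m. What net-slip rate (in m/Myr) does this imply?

dip-slip = throw / sin(dip) = 1810 / sin(30.7°) = 3545 m
net slip = dip-slip / sin(rake) = 3545 / sin(20.4°) = 10170 m
rate = 10170 m / 2.90 Ma = 0.00351 m/yr = 3510 m/Myr

3510 m/Myr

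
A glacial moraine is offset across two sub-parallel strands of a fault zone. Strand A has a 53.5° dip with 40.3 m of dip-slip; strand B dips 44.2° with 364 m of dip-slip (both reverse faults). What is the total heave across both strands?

heave_A = 40.3 × cos(53.5°) = 23.97 m
heave_B = 364 × cos(44.2°) = 261 m
total = 23.97 + 261 = 285 m

285 m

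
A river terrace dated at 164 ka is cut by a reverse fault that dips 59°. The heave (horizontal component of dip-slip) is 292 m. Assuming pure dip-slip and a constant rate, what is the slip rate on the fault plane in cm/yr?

0.346 cm/yr

dip-slip = heave / cos(dip) = 292 m / cos(59°) = 566.9 m
rate = 566.9 m / 164 ka = 0.00346 m/yr = 0.346 cm/yr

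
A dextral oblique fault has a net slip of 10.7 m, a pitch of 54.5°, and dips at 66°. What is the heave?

dip-slip = net slip × sin(rake) = 10.7 m × sin(54.5°) = 8.711 m
heave = dip-slip × cos(dip) = 8.711 × cos(66°) = 3.54 m

3.54 m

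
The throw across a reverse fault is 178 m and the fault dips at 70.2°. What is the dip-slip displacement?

dip-slip = throw / sin(dip) = 178 / sin(70.2°) = 189 m

189 m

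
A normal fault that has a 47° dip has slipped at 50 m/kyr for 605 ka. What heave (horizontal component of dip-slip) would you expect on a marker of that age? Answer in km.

20.6 km

dip-slip = rate × time = 50 m/kyr × 605 ka = 30250 m
heave = dip-slip × cos(dip) = 30250 × cos(47°) = 20600 m = 20.6 km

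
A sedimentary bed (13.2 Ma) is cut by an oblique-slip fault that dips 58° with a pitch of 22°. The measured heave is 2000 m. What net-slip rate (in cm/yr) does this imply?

0.0763 cm/yr

dip-slip = heave / cos(dip) = 2000 / cos(58°) = 3774 m
net slip = dip-slip / sin(rake) = 3774 / sin(22°) = 10070 m
rate = 10070 m / 13.2 Ma = 0.000763 m/yr = 0.0763 cm/yr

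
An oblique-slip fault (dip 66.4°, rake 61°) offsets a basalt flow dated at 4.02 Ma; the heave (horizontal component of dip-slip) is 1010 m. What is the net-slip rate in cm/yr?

dip-slip = heave / cos(dip) = 1010 / cos(66.4°) = 2523 m
net slip = dip-slip / sin(rake) = 2523 / sin(61°) = 2884 m
rate = 2884 m / 4.02 Ma = 0.000718 m/yr = 0.0718 cm/yr

0.0718 cm/yr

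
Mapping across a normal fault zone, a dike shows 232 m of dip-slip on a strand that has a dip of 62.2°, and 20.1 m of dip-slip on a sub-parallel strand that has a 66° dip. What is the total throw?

224 m

throw_A = 232 × sin(62.2°) = 205.2 m
throw_B = 20.1 × sin(66°) = 18.36 m
total = 205.2 + 18.36 = 224 m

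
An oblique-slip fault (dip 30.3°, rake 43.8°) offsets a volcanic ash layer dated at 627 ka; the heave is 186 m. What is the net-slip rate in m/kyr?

0.496 m/kyr

dip-slip = heave / cos(dip) = 186 / cos(30.3°) = 215.4 m
net slip = dip-slip / sin(rake) = 215.4 / sin(43.8°) = 311.2 m
rate = 311.2 m / 627 ka = 0.000496 m/yr = 0.496 m/kyr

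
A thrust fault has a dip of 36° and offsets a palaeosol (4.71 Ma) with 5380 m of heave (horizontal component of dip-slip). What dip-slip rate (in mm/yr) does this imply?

dip-slip = heave / cos(dip) = 5380 m / cos(36°) = 6650 m
rate = 6650 m / 4.71 Ma = 0.00141 m/yr = 1.41 mm/yr

1.41 mm/yr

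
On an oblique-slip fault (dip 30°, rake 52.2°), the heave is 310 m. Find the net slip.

453 m

dip-slip = heave / cos(dip) = 310 / cos(30°) = 358 m
net slip = dip-slip / sin(rake) = 358 / sin(52.2°) = 453 m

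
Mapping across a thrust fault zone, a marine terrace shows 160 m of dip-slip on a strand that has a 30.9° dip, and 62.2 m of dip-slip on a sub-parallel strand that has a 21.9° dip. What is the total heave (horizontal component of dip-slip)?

heave_A = 160 × cos(30.9°) = 137.3 m
heave_B = 62.2 × cos(21.9°) = 57.71 m
total = 137.3 + 57.71 = 195 m

195 m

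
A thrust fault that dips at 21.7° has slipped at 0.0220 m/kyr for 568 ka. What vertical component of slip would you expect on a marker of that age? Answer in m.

dip-slip = rate × time = 0.0220 m/kyr × 568 ka = 12.50 m
throw = dip-slip × sin(dip) = 12.50 × sin(21.7°) = 4.62 m

4.62 m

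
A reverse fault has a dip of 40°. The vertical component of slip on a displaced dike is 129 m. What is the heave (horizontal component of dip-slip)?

heave = throw / tan(dip) = 129 / tan(40°) = 154 m

154 m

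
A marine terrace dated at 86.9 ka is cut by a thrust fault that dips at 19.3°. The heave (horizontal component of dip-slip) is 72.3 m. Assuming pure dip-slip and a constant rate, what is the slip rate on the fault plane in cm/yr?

0.0882 cm/yr

dip-slip = heave / cos(dip) = 72.3 m / cos(19.3°) = 76.61 m
rate = 76.61 m / 86.9 ka = 0.000882 m/yr = 0.0882 cm/yr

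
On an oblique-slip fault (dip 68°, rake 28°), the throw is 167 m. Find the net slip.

384 m

dip-slip = throw / sin(dip) = 167 / sin(68°) = 180.1 m
net slip = dip-slip / sin(rake) = 180.1 / sin(28°) = 384 m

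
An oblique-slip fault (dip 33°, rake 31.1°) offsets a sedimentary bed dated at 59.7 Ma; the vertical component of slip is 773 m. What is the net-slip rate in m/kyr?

dip-slip = throw / sin(dip) = 773 / sin(33°) = 1419 m
net slip = dip-slip / sin(rake) = 1419 / sin(31.1°) = 2748 m
rate = 2748 m / 59.7 Ma = 0.0000460 m/yr = 0.0460 m/kyr

0.0460 m/kyr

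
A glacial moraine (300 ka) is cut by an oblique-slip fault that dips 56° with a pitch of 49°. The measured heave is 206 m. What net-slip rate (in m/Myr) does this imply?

1630 m/Myr

dip-slip = heave / cos(dip) = 206 / cos(56°) = 368.4 m
net slip = dip-slip / sin(rake) = 368.4 / sin(49°) = 488.1 m
rate = 488.1 m / 300 ka = 0.00163 m/yr = 1630 m/Myr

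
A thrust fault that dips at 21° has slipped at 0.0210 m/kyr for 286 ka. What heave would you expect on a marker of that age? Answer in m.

5.61 m

dip-slip = rate × time = 0.0210 m/kyr × 286 ka = 6.006 m
heave = dip-slip × cos(dip) = 6.006 × cos(21°) = 5.61 m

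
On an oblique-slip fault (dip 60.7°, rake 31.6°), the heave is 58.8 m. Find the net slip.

dip-slip = heave / cos(dip) = 58.8 / cos(60.7°) = 120.2 m
net slip = dip-slip / sin(rake) = 120.2 / sin(31.6°) = 229 m

229 m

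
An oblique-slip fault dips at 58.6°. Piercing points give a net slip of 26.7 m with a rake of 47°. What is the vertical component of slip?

dip-slip = net slip × sin(rake) = 26.7 m × sin(47°) = 19.53 m
throw = dip-slip × sin(dip) = 19.53 × sin(58.6°) = 16.7 m

16.7 m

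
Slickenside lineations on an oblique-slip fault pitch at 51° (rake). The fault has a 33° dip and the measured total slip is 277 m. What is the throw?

117 m

dip-slip = net slip × sin(rake) = 277 m × sin(51°) = 215.3 m
throw = dip-slip × sin(dip) = 215.3 × sin(33°) = 117 m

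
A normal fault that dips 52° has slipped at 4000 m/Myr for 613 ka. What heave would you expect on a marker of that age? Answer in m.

1510 m

dip-slip = rate × time = 4000 m/Myr × 613 ka = 2452 m
heave = dip-slip × cos(dip) = 2452 × cos(52°) = 1510 m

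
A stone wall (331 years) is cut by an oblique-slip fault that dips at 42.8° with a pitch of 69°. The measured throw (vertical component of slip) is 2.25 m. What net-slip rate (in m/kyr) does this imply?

10.7 m/kyr

dip-slip = throw / sin(dip) = 2.25 / sin(42.8°) = 3.312 m
net slip = dip-slip / sin(rake) = 3.312 / sin(69°) = 3.547 m
rate = 3.547 m / 331 years = 0.0107 m/yr = 10.7 m/kyr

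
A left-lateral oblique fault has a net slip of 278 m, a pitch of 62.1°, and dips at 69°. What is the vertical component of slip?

dip-slip = net slip × sin(rake) = 278 m × sin(62.1°) = 245.7 m
throw = dip-slip × sin(dip) = 245.7 × sin(69°) = 229 m

229 m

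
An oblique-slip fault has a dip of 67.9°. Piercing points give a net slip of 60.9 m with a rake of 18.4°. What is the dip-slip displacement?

19.2 m

dip-slip = net slip × sin(rake) = 60.9 m × sin(18.4°) = 19.2 m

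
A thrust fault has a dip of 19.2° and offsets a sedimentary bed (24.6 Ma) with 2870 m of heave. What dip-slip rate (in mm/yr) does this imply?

dip-slip = heave / cos(dip) = 2870 m / cos(19.2°) = 3039 m
rate = 3039 m / 24.6 Ma = 0.000124 m/yr = 0.124 mm/yr

0.124 mm/yr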